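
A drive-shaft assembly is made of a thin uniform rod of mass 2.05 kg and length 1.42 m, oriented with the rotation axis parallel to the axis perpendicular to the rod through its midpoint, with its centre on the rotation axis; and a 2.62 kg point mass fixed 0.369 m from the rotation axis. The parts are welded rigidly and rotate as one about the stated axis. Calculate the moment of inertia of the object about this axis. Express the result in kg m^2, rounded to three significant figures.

0.701

Thin rod: I_cm = (1/12)ML² = (1/12)(2.05)(1.42)² = 0.34447 kg m^2; axis through the centre, so I = 0.34447 kg m^2.
Point mass: I_cm = 0; centre at d = 0.369 m, so the parallel axis theorem gives I = 0 + (2.62)(0.369)² = 0.35674 kg m^2.
Total I = 0.34447 + 0.35674 = 0.70121 kg m^2.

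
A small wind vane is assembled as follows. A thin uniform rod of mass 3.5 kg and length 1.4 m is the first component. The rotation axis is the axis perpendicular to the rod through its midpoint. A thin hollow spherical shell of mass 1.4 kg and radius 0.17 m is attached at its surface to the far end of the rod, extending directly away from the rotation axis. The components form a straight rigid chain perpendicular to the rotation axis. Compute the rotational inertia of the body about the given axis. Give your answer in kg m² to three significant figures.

1.66

Thin rod: I_cm = (1/12)ML² = (1/12)(3.5)(1.4)² = 0.57167 kg m²; axis through the centre, so I = 0.57167 kg m².
Spherical shell: I_cm = (2/3)MR² = (2/3)(1.4)(0.17)² = 0.026973 kg m²; centre at d = 0.7 + 0.17 = 0.87 m, so I = I_cm + Md² gives I = 0.026973 + (1.4)(0.87)² = 1.0866 kg m².
Total I = 0.57167 + 1.0866 = 1.6583 kg m².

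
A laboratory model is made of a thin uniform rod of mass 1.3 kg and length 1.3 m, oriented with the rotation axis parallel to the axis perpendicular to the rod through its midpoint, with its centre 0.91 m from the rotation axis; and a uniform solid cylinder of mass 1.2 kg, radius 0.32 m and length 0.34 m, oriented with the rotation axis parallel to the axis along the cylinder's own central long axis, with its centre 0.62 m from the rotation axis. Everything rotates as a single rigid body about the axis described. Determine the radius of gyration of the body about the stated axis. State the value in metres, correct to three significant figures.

0.844

Thin rod: I_cm = (1/12)ML² = (1/12)(1.3)(1.3)² = 0.18308 kg m²; centre at d = 0.91 m, so the parallel axis theorem gives I = 0.18308 + (1.3)(0.91)² = 1.2596 kg m².
Solid cylinder: I_cm = (1/2)MR² = (1/2)(1.2)(0.32)² = 0.06144 kg m²; centre at d = 0.62 m, so the parallel axis theorem gives I = 0.06144 + (1.2)(0.62)² = 0.52272 kg m².
Total I = 1.7823 kg m²; total mass M = 2.5 kg.
k = √(I/M) = √(1.7823/2.5) = 0.84435 m.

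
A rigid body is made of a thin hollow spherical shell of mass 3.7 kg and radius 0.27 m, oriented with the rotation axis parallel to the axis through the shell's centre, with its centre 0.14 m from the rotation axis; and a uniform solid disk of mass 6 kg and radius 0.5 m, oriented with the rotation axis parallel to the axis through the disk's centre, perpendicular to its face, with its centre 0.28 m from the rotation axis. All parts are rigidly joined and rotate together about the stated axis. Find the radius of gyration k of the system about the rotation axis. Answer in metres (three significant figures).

0.390

Spherical shell: I_cm = (2/3)MR² = (2/3)(3.7)(0.27)² = 0.17982 kg m²; centre at d = 0.14 m, so I = I_cm + Md² gives I = 0.17982 + (3.7)(0.14)² = 0.25234 kg m².
Solid disk: I_cm = (1/2)MR² = (1/2)(6)(0.5)² = 0.75 kg m²; centre at d = 0.28 m, so I = I_cm + Md² gives I = 0.75 + (6)(0.28)² = 1.2204 kg m².
Total I = 1.4727 kg m²; total mass M = 9.7 kg.
k = √(I/M) = √(1.4727/9.7) = 0.38965 m.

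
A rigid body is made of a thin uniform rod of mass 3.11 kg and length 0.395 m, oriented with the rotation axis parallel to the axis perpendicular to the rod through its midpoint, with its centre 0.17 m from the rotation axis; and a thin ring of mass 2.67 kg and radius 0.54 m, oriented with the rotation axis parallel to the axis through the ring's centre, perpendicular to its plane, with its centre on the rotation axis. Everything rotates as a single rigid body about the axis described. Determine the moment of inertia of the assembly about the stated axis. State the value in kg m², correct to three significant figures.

0.909

Thin rod: I_cm = (1/12)ML² = (1/12)(3.11)(0.395)² = 0.040436 kg m²; centre at d = 0.17 m, so the parallel axis theorem gives I = 0.040436 + (3.11)(0.17)² = 0.13032 kg m².
Thin ring: I_cm = MR² = (2.67)(0.54)² = 0.77857 kg m²; axis through the centre, so I = 0.77857 kg m².
Total I = 0.13032 + 0.77857 = 0.90889 kg m².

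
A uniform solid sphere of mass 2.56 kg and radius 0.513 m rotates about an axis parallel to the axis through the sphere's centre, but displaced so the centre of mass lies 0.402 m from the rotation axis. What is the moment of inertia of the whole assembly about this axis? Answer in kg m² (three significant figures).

0.683

I_cm = (2/5)MR² = (2/5)(2.56)(0.513)² = 0.26949 kg m²; centre at d = 0.402 m, so I = I_cm + Md² gives I = 0.26949 + (2.56)(0.402)² = 0.68319 kg m².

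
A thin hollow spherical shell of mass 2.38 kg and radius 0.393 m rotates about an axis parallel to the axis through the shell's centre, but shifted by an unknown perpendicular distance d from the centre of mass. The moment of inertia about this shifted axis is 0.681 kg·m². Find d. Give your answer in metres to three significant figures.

About the centre-of-mass axis, I_cm = (2/3)MR² = (2/3)(2.38)(0.393)² = 0.24506 kg·m².
Parallel axis theorem: I = I_cm + Md², so Md² = 0.681 − 0.24506 = 0.43594 kg·m².
d = √(0.43594 / 2.38) = 0.42798 m.

0.428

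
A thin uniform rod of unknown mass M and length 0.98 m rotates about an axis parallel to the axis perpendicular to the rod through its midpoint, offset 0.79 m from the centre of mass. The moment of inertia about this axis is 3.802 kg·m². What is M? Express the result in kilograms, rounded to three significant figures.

5.40

I = I_cm + Md² = (1/12)ML² + Md² = M·[0.0833333·(0.98)² + (0.79)²] = M·0.70413.
So M = 3.802 / 0.70413 = 5.3995 kg.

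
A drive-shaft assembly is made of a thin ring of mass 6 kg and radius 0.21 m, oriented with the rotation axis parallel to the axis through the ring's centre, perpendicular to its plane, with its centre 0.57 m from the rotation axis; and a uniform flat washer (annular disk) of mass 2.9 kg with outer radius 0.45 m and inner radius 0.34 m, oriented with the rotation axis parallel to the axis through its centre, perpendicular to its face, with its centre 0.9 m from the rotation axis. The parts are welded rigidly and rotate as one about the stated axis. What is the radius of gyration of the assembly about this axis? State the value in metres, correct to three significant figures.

0.751

Thin ring: I_cm = MR² = (6)(0.21)² = 0.2646 kg m^2; centre at d = 0.57 m, so the parallel axis theorem gives I = 0.2646 + (6)(0.57)² = 2.214 kg m^2.
Annular disk: I_cm = (1/2)M(R²+r²) = (1/2)(2.9)[(0.45)² + (0.34)²] = 0.46125 kg m^2; centre at d = 0.9 m, so the parallel axis theorem gives I = 0.46125 + (2.9)(0.9)² = 2.8102 kg m^2.
Total I = 5.0242 kg m^2; total mass M = 8.9 kg.
k = √(I/M) = √(5.0242/8.9) = 0.75135 m.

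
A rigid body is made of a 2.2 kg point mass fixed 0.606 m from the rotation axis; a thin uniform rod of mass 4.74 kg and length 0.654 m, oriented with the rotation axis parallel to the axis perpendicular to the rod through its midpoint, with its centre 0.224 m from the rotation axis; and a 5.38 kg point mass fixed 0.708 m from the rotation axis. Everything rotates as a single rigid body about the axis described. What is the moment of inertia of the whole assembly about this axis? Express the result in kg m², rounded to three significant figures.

Point mass: I_cm = 0; centre at d = 0.606 m, so I = I_cm + Md² gives I = 0 + (2.2)(0.606)² = 0.80792 kg m².
Thin rod: I_cm = (1/12)ML² = (1/12)(4.74)(0.654)² = 0.16895 kg m²; centre at d = 0.224 m, so I = I_cm + Md² gives I = 0.16895 + (4.74)(0.224)² = 0.40678 kg m².
Point mass: I_cm = 0; centre at d = 0.708 m, so I = I_cm + Md² gives I = 0 + (5.38)(0.708)² = 2.6968 kg m².
Total I = 0.80792 + 0.40678 + 2.6968 = 3.9115 kg m².

3.91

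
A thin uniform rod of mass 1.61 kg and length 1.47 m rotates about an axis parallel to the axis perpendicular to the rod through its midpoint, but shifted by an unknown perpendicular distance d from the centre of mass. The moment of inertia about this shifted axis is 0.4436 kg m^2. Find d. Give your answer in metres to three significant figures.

About the centre-of-mass axis, I_cm = (1/12)ML² = (1/12)(1.61)(1.47)² = 0.28992 kg m^2.
Parallel axis theorem: I = I_cm + Md², so Md² = 0.4436 − 0.28992 = 0.15368 kg m^2.
d = √(0.15368 / 1.61) = 0.30895 m.

0.309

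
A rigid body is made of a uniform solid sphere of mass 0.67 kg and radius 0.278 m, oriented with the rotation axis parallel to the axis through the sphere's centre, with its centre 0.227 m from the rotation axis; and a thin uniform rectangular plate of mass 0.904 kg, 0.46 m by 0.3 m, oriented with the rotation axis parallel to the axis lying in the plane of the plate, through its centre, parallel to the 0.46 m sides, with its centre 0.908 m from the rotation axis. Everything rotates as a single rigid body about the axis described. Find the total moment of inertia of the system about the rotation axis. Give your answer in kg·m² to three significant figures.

0.807

Solid sphere: I_cm = (2/5)MR² = (2/5)(0.67)(0.278)² = 0.020712 kg·m²; centre at d = 0.227 m, so the parallel axis theorem gives I = 0.020712 + (0.67)(0.227)² = 0.055237 kg·m².
Rectangular plate: I_cm = (1/12)Mb² = (1/12)(0.904)(0.3)² = 0.00678 kg·m²; centre at d = 0.908 m, so the parallel axis theorem gives I = 0.00678 + (0.904)(0.908)² = 0.7521 kg·m².
Total I = 0.055237 + 0.7521 = 0.80733 kg·m².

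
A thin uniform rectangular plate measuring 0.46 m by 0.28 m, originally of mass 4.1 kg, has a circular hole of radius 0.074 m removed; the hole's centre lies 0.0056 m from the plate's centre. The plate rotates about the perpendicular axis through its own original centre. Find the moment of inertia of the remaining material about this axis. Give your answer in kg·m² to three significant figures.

0.0976

Unpierced body about its centre: I₀ = (1/12)M(a²+b²) = (1/12)(4.1)[(0.46)² + (0.28)²] = 0.099083 kg·m².
The removed disk has mass m = M·πr²/(ab) = (4.1)·π(0.074)²/(0.46·0.28) = 0.54762 kg (same uniform areal density).
Its moment of inertia about the rotation axis (parallel-axis theorem): I_hole = (1/2)mr² + md² = (1/2)(0.54762)(0.074)² + (0.54762)(0.0056)² = 0.0015166 kg·m².
Treating the hole as negative mass, I = I₀ − I_hole = 0.099083 − 0.0015166 = 0.097567 kg·m².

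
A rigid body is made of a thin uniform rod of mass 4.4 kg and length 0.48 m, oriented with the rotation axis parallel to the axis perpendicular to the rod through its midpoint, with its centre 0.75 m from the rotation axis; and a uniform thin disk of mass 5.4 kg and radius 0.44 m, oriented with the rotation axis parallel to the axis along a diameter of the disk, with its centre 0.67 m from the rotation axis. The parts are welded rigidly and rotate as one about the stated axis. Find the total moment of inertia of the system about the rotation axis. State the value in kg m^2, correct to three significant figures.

Thin rod: I_cm = (1/12)ML² = (1/12)(4.4)(0.48)² = 0.08448 kg m^2; centre at d = 0.75 m, so the parallel axis theorem gives I = 0.08448 + (4.4)(0.75)² = 2.5595 kg m^2.
Thin disk: I_cm = (1/4)MR² = (1/4)(5.4)(0.44)² = 0.26136 kg m^2; centre at d = 0.67 m, so the parallel axis theorem gives I = 0.26136 + (5.4)(0.67)² = 2.6854 kg m^2.
Total I = 2.5595 + 2.6854 = 5.2449 kg m^2.

5.24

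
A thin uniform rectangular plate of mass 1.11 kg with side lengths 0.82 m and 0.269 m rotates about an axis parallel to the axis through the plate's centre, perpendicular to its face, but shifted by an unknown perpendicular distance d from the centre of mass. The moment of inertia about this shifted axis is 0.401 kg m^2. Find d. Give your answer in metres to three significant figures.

About the centre-of-mass axis, I_cm = (1/12)M(a²+b²) = (1/12)(1.11)[(0.82)² + (0.269)²] = 0.06889 kg m^2.
Parallel axis theorem: I = I_cm + Md², so Md² = 0.401 − 0.06889 = 0.33211 kg m^2.
d = √(0.33211 / 1.11) = 0.54699 m.

0.547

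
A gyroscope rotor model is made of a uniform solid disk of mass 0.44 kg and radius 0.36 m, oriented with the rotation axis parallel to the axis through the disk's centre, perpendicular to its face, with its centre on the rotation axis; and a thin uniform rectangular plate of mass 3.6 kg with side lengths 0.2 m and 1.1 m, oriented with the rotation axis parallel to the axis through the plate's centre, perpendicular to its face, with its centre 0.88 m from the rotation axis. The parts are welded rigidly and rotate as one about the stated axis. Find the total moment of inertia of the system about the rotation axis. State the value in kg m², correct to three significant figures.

3.19

Solid disk: I_cm = (1/2)MR² = (1/2)(0.44)(0.36)² = 0.028512 kg m²; axis through the centre, so I = 0.028512 kg m².
Rectangular plate: I_cm = (1/12)M(a²+b²) = (1/12)(3.6)[(0.2)² + (1.1)²] = 0.375 kg m²; centre at d = 0.88 m, so I = I_cm + Md² gives I = 0.375 + (3.6)(0.88)² = 3.1628 kg m².
Total I = 0.028512 + 3.1628 = 3.1914 kg m².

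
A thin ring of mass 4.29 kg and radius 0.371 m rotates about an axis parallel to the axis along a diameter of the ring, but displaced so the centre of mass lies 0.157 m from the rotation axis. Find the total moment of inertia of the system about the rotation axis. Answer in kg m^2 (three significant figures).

0.401

I_cm = (1/2)MR² = (1/2)(4.29)(0.371)² = 0.29524 kg m^2; centre at d = 0.157 m, so I = I_cm + Md² gives I = 0.29524 + (4.29)(0.157)² = 0.40098 kg m^2.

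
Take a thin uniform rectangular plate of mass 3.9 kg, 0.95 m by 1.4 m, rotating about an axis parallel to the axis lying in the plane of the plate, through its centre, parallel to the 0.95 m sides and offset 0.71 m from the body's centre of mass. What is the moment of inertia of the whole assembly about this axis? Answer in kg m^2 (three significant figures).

2.60

I_cm = (1/12)Mb² = (1/12)(3.9)(1.4)² = 0.637 kg m^2; centre at d = 0.71 m, so I = I_cm + Md² gives I = 0.637 + (3.9)(0.71)² = 2.603 kg m^2.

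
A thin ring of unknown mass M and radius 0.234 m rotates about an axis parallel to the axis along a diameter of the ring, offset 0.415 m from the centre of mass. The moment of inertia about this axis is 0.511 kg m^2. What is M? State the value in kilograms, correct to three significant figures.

I = I_cm + Md² = (1/2)MR² + Md² = M·[0.5·(0.234)² + (0.415)²] = M·0.1996.
So M = 0.511 / 0.1996 = 2.5601 kg.

2.56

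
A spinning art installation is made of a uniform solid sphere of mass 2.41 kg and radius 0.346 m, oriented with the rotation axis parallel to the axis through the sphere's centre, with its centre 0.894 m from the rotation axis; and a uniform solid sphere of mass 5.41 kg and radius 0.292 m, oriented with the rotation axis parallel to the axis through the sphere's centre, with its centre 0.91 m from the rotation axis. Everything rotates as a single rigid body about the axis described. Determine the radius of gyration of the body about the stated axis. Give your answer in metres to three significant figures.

Solid sphere: I_cm = (2/5)MR² = (2/5)(2.41)(0.346)² = 0.11541 kg m^2; centre at d = 0.894 m, so I = I_cm + Md² gives I = 0.11541 + (2.41)(0.894)² = 2.0416 kg m^2.
Solid sphere: I_cm = (2/5)MR² = (2/5)(5.41)(0.292)² = 0.18451 kg m^2; centre at d = 0.91 m, so I = I_cm + Md² gives I = 0.18451 + (5.41)(0.91)² = 4.6645 kg m^2.
Total I = 6.7061 kg m^2; total mass M = 7.82 kg.
k = √(I/M) = √(6.7061/7.82) = 0.92604 m.

0.926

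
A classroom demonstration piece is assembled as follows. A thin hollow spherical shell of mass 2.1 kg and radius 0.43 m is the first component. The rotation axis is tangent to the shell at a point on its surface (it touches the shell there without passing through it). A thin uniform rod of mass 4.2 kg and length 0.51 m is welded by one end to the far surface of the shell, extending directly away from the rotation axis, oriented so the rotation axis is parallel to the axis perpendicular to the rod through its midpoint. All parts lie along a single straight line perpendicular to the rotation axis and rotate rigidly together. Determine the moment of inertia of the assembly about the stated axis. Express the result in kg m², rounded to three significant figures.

5.96

Spherical shell: I_cm = (2/3)MR² = (2/3)(2.1)(0.43)² = 0.25886 kg m²; centre at d = 0.43 m, so I = I_cm + Md² gives I = 0.25886 + (2.1)(0.43)² = 0.64715 kg m².
Thin rod: I_cm = (1/12)ML² = (1/12)(4.2)(0.51)² = 0.091035 kg m²; centre at d = 0.43 + 0.43 + 0.255 = 1.115 m, so I = I_cm + Md² gives I = 0.091035 + (4.2)(1.115)² = 5.3126 kg m².
Total I = 0.64715 + 5.3126 = 5.9597 kg m².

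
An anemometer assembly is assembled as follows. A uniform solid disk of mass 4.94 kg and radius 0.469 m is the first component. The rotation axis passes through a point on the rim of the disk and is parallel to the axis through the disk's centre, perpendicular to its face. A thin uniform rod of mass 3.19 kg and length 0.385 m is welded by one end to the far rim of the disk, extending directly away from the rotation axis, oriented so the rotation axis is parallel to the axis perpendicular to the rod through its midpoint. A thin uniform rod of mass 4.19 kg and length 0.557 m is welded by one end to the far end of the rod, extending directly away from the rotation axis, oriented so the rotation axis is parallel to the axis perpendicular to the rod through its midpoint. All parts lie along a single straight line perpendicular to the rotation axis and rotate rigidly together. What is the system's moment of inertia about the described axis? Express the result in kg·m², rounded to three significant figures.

Solid disk: I_cm = (1/2)MR² = (1/2)(4.94)(0.469)² = 0.5433 kg·m²; centre at d = 0.469 m, so the parallel axis theorem gives I = 0.5433 + (4.94)(0.469)² = 1.6299 kg·m².
Thin rod: I_cm = (1/12)ML² = (1/12)(3.19)(0.385)² = 0.039403 kg·m²; centre at d = 0.469 + 0.469 + 0.1925 = 1.1305 m, so the parallel axis theorem gives I = 0.039403 + (3.19)(1.1305)² = 4.1163 kg·m².
Thin rod: I_cm = (1/12)ML² = (1/12)(4.19)(0.557)² = 0.10833 kg·m²; centre at d = 0.469 + 0.469 + 0.1925 + 0.1925 + 0.2785 = 1.6015 m, so the parallel axis theorem gives I = 0.10833 + (4.19)(1.6015)² = 10.855 kg·m².
Total I = 1.6299 + 4.1163 + 10.855 = 16.601 kg·m².

16.6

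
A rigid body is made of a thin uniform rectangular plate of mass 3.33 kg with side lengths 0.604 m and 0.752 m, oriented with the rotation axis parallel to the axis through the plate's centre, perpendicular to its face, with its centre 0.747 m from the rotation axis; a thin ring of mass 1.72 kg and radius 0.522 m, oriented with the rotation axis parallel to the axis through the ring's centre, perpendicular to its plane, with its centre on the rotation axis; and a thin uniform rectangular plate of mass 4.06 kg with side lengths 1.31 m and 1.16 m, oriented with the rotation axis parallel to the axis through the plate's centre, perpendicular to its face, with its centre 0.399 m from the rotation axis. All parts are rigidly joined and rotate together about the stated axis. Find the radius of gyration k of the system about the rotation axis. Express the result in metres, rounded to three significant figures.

0.684

Rectangular plate: I_cm = (1/12)M(a²+b²) = (1/12)(3.33)[(0.604)² + (0.752)²] = 0.25816 kg·m²; centre at d = 0.747 m, so I = I_cm + Md² gives I = 0.25816 + (3.33)(0.747)² = 2.1163 kg·m².
Thin ring: I_cm = MR² = (1.72)(0.522)² = 0.46867 kg·m²; axis through the centre, so I = 0.46867 kg·m².
Rectangular plate: I_cm = (1/12)M(a²+b²) = (1/12)(4.06)[(1.31)² + (1.16)²] = 1.0359 kg·m²; centre at d = 0.399 m, so I = I_cm + Md² gives I = 1.0359 + (4.06)(0.399)² = 1.6822 kg·m².
Total I = 4.2672 kg·m²; total mass M = 9.11 kg.
k = √(I/M) = √(4.2672/9.11) = 0.68441 m.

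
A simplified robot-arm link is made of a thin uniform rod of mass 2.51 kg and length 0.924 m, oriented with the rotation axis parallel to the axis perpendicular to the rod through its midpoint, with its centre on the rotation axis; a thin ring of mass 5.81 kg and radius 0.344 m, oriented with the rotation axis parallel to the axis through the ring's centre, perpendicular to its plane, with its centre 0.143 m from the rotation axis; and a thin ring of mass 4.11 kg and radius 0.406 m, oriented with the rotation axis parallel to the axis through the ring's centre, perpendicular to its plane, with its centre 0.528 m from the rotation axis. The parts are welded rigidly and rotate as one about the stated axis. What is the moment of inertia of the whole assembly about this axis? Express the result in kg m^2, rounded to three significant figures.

Thin rod: I_cm = (1/12)ML² = (1/12)(2.51)(0.924)² = 0.17858 kg m^2; axis through the centre, so I = 0.17858 kg m^2.
Thin ring: I_cm = MR² = (5.81)(0.344)² = 0.68753 kg m^2; centre at d = 0.143 m, so I = I_cm + Md² gives I = 0.68753 + (5.81)(0.143)² = 0.80634 kg m^2.
Thin ring: I_cm = MR² = (4.11)(0.406)² = 0.67748 kg m^2; centre at d = 0.528 m, so I = I_cm + Md² gives I = 0.67748 + (4.11)(0.528)² = 1.8233 kg m^2.
Total I = 0.17858 + 0.80634 + 1.8233 = 2.8082 kg m^2.

2.81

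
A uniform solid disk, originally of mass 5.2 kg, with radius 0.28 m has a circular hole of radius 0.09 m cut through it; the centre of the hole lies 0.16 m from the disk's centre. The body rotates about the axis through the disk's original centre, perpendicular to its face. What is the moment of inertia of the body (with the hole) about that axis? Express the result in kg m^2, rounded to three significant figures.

Unpierced body about its centre: I₀ = (1/2)MR² = (1/2)(5.2)(0.28)² = 0.20384 kg m^2.
The removed disk has mass m = M·(r/R)² = (5.2)(0.09/0.28)² = 0.53724 kg (same uniform areal density).
Its moment of inertia about the rotation axis (parallel-axis theorem): I_hole = (1/2)mr² + md² = (1/2)(0.53724)(0.09)² + (0.53724)(0.16)² = 0.015929 kg m^2.
Treating the hole as negative mass, I = I₀ − I_hole = 0.20384 − 0.015929 = 0.18791 kg m^2.

0.188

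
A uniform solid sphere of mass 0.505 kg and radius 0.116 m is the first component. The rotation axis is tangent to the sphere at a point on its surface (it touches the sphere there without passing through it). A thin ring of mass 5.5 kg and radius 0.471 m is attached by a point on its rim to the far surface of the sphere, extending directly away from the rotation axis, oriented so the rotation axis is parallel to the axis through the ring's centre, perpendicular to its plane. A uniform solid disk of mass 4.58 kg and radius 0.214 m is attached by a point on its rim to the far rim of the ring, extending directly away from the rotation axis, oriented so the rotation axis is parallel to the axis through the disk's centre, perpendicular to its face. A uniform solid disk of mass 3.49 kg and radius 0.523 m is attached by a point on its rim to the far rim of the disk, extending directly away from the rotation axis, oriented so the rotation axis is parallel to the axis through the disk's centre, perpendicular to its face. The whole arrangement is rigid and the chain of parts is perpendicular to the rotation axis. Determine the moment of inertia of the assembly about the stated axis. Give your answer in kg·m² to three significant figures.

Solid sphere: I_cm = (2/5)MR² = (2/5)(0.505)(0.116)² = 0.0027181 kg·m²; centre at d = 0.116 m, so I = I_cm + Md² gives I = 0.0027181 + (0.505)(0.116)² = 0.0095134 kg·m².
Thin ring: I_cm = MR² = (5.5)(0.471)² = 1.2201 kg·m²; centre at d = 0.116 + 0.116 + 0.471 = 0.703 m, so I = I_cm + Md² gives I = 1.2201 + (5.5)(0.703)² = 3.9383 kg·m².
Solid disk: I_cm = (1/2)MR² = (1/2)(4.58)(0.214)² = 0.10487 kg·m²; centre at d = 0.116 + 0.116 + 0.471 + 0.471 + 0.214 = 1.388 m, so I = I_cm + Md² gives I = 0.10487 + (4.58)(1.388)² = 8.9284 kg·m².
Solid disk: I_cm = (1/2)MR² = (1/2)(3.49)(0.523)² = 0.47731 kg·m²; centre at d = 0.116 + 0.116 + 0.471 + 0.471 + 0.214 + 0.214 + 0.523 = 2.125 m, so I = I_cm + Md² gives I = 0.47731 + (3.49)(2.125)² = 16.237 kg·m².
Total I = 0.0095134 + 3.9383 + 8.9284 + 16.237 = 29.113 kg·m².

29.1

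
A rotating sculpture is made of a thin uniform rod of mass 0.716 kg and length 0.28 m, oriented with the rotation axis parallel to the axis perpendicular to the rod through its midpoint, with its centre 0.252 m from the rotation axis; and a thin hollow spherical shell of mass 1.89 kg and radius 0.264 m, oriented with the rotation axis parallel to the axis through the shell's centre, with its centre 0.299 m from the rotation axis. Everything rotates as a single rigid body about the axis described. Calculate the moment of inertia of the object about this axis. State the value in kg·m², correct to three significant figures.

Thin rod: I_cm = (1/12)ML² = (1/12)(0.716)(0.28)² = 0.0046779 kg·m²; centre at d = 0.252 m, so the parallel axis theorem gives I = 0.0046779 + (0.716)(0.252)² = 0.050147 kg·m².
Spherical shell: I_cm = (2/3)MR² = (2/3)(1.89)(0.264)² = 0.087817 kg·m²; centre at d = 0.299 m, so the parallel axis theorem gives I = 0.087817 + (1.89)(0.299)² = 0.25678 kg·m².
Total I = 0.050147 + 0.25678 = 0.30693 kg·m².

0.307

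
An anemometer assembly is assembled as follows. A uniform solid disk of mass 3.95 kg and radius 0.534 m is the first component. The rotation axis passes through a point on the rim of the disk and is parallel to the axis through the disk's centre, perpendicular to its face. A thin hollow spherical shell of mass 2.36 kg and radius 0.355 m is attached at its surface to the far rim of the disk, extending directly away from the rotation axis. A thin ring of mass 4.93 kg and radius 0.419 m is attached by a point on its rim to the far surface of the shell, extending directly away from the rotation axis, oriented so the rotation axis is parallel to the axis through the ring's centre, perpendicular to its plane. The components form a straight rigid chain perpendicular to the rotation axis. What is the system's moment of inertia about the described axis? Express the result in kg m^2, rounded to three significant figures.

Solid disk: I_cm = (1/2)MR² = (1/2)(3.95)(0.534)² = 0.56318 kg m^2; centre at d = 0.534 m, so I = I_cm + Md² gives I = 0.56318 + (3.95)(0.534)² = 1.6895 kg m^2.
Spherical shell: I_cm = (2/3)MR² = (2/3)(2.36)(0.355)² = 0.19828 kg m^2; centre at d = 0.534 + 0.534 + 0.355 = 1.423 m, so I = I_cm + Md² gives I = 0.19828 + (2.36)(1.423)² = 4.9771 kg m^2.
Thin ring: I_cm = MR² = (4.93)(0.419)² = 0.86552 kg m^2; centre at d = 0.534 + 0.534 + 0.355 + 0.355 + 0.419 = 2.197 m, so I = I_cm + Md² gives I = 0.86552 + (4.93)(2.197)² = 24.662 kg m^2.
Total I = 1.6895 + 4.9771 + 24.662 = 31.328 kg m^2.

31.3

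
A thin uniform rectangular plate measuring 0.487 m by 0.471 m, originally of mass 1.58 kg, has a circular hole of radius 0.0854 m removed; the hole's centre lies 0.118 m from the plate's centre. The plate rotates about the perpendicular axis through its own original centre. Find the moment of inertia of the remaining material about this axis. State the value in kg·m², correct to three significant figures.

0.0577

Unpierced body about its centre: I₀ = (1/12)M(a²+b²) = (1/12)(1.58)[(0.487)² + (0.471)²] = 0.060436 kg·m².
The removed disk has mass m = M·πr²/(ab) = (1.58)·π(0.0854)²/(0.487·0.471) = 0.15782 kg (same uniform areal density).
Its moment of inertia about the rotation axis (parallel-axis theorem): I_hole = (1/2)mr² + md² = (1/2)(0.15782)(0.0854)² + (0.15782)(0.118)² = 0.0027731 kg·m².
Treating the hole as negative mass, I = I₀ − I_hole = 0.060436 − 0.0027731 = 0.057663 kg·m².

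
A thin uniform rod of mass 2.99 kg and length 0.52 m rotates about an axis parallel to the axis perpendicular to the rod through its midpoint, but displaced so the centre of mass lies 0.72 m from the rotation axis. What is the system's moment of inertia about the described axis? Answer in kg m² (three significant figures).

1.62

I_cm = (1/12)ML² = (1/12)(2.99)(0.52)² = 0.067375 kg m²; centre at d = 0.72 m, so I = I_cm + Md² gives I = 0.067375 + (2.99)(0.72)² = 1.6174 kg m².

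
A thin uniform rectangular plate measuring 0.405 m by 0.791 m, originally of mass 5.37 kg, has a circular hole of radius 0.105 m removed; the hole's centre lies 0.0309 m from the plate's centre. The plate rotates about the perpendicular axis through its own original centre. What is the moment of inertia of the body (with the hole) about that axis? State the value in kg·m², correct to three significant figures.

0.350

Unpierced body about its centre: I₀ = (1/12)M(a²+b²) = (1/12)(5.37)[(0.405)² + (0.791)²] = 0.35339 kg·m².
The removed disk has mass m = M·πr²/(ab) = (5.37)·π(0.105)²/(0.405·0.791) = 0.58059 kg (same uniform areal density).
Its moment of inertia about the rotation axis (parallel-axis theorem): I_hole = (1/2)mr² + md² = (1/2)(0.58059)(0.105)² + (0.58059)(0.0309)² = 0.0037549 kg·m².
Treating the hole as negative mass, I = I₀ − I_hole = 0.35339 − 0.0037549 = 0.34964 kg·m².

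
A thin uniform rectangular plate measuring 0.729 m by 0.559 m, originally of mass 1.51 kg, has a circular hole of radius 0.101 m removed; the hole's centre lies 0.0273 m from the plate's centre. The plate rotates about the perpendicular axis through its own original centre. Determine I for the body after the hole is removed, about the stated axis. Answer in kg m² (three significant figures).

Unpierced body about its centre: I₀ = (1/12)M(a²+b²) = (1/12)(1.51)[(0.729)² + (0.559)²] = 0.10619 kg m².
The removed disk has mass m = M·πr²/(ab) = (1.51)·π(0.101)²/(0.729·0.559) = 0.11875 kg (same uniform areal density).
Its moment of inertia about the rotation axis (parallel-axis theorem): I_hole = (1/2)mr² + md² = (1/2)(0.11875)(0.101)² + (0.11875)(0.0273)² = 0.00069418 kg m².
Treating the hole as negative mass, I = I₀ − I_hole = 0.10619 − 0.00069418 = 0.1055 kg m².

0.105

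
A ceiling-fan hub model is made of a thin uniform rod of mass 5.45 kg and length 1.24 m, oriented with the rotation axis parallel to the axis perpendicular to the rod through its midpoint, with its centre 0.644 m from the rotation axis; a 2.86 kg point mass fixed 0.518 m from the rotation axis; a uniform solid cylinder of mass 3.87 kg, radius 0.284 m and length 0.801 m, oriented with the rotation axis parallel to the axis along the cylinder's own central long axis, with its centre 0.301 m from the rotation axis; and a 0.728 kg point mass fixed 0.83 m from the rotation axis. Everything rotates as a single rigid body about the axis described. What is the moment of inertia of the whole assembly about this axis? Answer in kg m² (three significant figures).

4.73

Thin rod: I_cm = (1/12)ML² = (1/12)(5.45)(1.24)² = 0.69833 kg m²; centre at d = 0.644 m, so I = I_cm + Md² gives I = 0.69833 + (5.45)(0.644)² = 2.9586 kg m².
Point mass: I_cm = 0; centre at d = 0.518 m, so I = I_cm + Md² gives I = 0 + (2.86)(0.518)² = 0.76741 kg m².
Solid cylinder: I_cm = (1/2)MR² = (1/2)(3.87)(0.284)² = 0.15607 kg m²; centre at d = 0.301 m, so I = I_cm + Md² gives I = 0.15607 + (3.87)(0.301)² = 0.5067 kg m².
Point mass: I_cm = 0; centre at d = 0.83 m, so I = I_cm + Md² gives I = 0 + (0.728)(0.83)² = 0.50152 kg m².
Total I = 2.9586 + 0.76741 + 0.5067 + 0.50152 = 4.7343 kg m².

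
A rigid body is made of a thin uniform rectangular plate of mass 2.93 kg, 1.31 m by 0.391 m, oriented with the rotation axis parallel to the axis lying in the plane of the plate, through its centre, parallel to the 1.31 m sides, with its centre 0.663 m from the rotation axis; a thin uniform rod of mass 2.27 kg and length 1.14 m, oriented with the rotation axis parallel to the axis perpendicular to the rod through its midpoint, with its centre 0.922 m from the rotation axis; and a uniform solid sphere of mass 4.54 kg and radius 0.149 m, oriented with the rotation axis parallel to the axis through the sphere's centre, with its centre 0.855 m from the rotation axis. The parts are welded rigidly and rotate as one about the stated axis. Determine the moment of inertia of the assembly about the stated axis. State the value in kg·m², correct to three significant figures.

6.86

Rectangular plate: I_cm = (1/12)Mb² = (1/12)(2.93)(0.391)² = 0.037328 kg·m²; centre at d = 0.663 m, so I = I_cm + Md² gives I = 0.037328 + (2.93)(0.663)² = 1.3253 kg·m².
Thin rod: I_cm = (1/12)ML² = (1/12)(2.27)(1.14)² = 0.24584 kg·m²; centre at d = 0.922 m, so I = I_cm + Md² gives I = 0.24584 + (2.27)(0.922)² = 2.1755 kg·m².
Solid sphere: I_cm = (2/5)MR² = (2/5)(4.54)(0.149)² = 0.040317 kg·m²; centre at d = 0.855 m, so I = I_cm + Md² gives I = 0.040317 + (4.54)(0.855)² = 3.3592 kg·m².
Total I = 1.3253 + 2.1755 + 3.3592 = 6.86 kg·m².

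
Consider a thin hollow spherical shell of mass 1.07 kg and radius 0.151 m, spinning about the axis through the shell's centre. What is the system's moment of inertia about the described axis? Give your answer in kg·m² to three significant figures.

I_cm = (2/3)MR² = (2/3)(1.07)(0.151)² = 0.016265 kg·m²; axis through the centre, so I = 0.016265 kg·m².

0.0163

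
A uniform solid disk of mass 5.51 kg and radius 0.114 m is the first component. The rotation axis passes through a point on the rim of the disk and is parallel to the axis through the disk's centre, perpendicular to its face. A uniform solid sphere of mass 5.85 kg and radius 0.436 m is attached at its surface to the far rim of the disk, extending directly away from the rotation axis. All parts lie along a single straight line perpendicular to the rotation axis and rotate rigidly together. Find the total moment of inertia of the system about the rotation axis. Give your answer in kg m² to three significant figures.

Solid disk: I_cm = (1/2)MR² = (1/2)(5.51)(0.114)² = 0.035804 kg m²; centre at d = 0.114 m, so the parallel axis theorem gives I = 0.035804 + (5.51)(0.114)² = 0.10741 kg m².
Solid sphere: I_cm = (2/5)MR² = (2/5)(5.85)(0.436)² = 0.44482 kg m²; centre at d = 0.114 + 0.114 + 0.436 = 0.664 m, so the parallel axis theorem gives I = 0.44482 + (5.85)(0.664)² = 3.0241 kg m².
Total I = 0.10741 + 3.0241 = 3.1315 kg m².

3.13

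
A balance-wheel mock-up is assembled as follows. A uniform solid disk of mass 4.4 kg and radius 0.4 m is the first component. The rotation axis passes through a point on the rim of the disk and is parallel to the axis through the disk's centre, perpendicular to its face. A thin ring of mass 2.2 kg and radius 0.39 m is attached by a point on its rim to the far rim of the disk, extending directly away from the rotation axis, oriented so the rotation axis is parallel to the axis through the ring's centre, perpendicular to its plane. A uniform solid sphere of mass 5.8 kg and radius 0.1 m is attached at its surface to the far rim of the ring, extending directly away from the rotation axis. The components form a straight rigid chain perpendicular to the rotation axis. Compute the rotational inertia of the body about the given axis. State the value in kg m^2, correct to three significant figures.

Solid disk: I_cm = (1/2)MR² = (1/2)(4.4)(0.4)² = 0.352 kg m^2; centre at d = 0.4 m, so the parallel axis theorem gives I = 0.352 + (4.4)(0.4)² = 1.056 kg m^2.
Thin ring: I_cm = MR² = (2.2)(0.39)² = 0.33462 kg m^2; centre at d = 0.4 + 0.4 + 0.39 = 1.19 m, so the parallel axis theorem gives I = 0.33462 + (2.2)(1.19)² = 3.45 kg m^2.
Solid sphere: I_cm = (2/5)MR² = (2/5)(5.8)(0.1)² = 0.0232 kg m^2; centre at d = 0.4 + 0.4 + 0.39 + 0.39 + 0.1 = 1.68 m, so the parallel axis theorem gives I = 0.0232 + (5.8)(1.68)² = 16.393 kg m^2.
Total I = 1.056 + 3.45 + 16.393 = 20.899 kg m^2.

20.9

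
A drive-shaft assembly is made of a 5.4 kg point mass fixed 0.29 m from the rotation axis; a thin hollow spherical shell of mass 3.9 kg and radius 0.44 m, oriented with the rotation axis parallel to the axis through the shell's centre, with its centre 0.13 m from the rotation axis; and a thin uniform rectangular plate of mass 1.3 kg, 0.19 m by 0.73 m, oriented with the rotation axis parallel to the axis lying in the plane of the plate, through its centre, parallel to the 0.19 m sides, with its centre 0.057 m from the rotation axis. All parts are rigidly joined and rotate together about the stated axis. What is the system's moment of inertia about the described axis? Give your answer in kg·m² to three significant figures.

1.09

Point mass: I_cm = 0; centre at d = 0.29 m, so the parallel axis theorem gives I = 0 + (5.4)(0.29)² = 0.45414 kg·m².
Spherical shell: I_cm = (2/3)MR² = (2/3)(3.9)(0.44)² = 0.50336 kg·m²; centre at d = 0.13 m, so the parallel axis theorem gives I = 0.50336 + (3.9)(0.13)² = 0.56927 kg·m².
Rectangular plate: I_cm = (1/12)Mb² = (1/12)(1.3)(0.73)² = 0.057731 kg·m²; centre at d = 0.057 m, so the parallel axis theorem gives I = 0.057731 + (1.3)(0.057)² = 0.061955 kg·m².
Total I = 0.45414 + 0.56927 + 0.061955 = 1.0854 kg·m².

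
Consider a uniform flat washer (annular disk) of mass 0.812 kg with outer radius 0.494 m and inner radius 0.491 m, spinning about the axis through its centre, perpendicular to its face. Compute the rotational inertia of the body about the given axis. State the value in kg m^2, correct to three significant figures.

0.197

I_cm = (1/2)M(R²+r²) = (1/2)(0.812)[(0.494)² + (0.491)²] = 0.19696 kg m^2; axis through the centre, so I = 0.19696 kg m^2.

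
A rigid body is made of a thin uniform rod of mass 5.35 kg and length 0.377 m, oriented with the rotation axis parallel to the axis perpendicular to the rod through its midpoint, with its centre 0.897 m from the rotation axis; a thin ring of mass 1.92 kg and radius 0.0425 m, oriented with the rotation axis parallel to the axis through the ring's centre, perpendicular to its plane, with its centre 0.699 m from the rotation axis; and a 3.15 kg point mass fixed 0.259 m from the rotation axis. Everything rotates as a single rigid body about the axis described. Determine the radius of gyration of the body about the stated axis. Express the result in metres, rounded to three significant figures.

0.728

Thin rod: I_cm = (1/12)ML² = (1/12)(5.35)(0.377)² = 0.063366 kg m^2; centre at d = 0.897 m, so the parallel axis theorem gives I = 0.063366 + (5.35)(0.897)² = 4.368 kg m^2.
Thin ring: I_cm = MR² = (1.92)(0.0425)² = 0.003468 kg m^2; centre at d = 0.699 m, so the parallel axis theorem gives I = 0.003468 + (1.92)(0.699)² = 0.94158 kg m^2.
Point mass: I_cm = 0; centre at d = 0.259 m, so the parallel axis theorem gives I = 0 + (3.15)(0.259)² = 0.21131 kg m^2.
Total I = 5.5209 kg m^2; total mass M = 10.42 kg.
k = √(I/M) = √(5.5209/10.42) = 0.7279 m.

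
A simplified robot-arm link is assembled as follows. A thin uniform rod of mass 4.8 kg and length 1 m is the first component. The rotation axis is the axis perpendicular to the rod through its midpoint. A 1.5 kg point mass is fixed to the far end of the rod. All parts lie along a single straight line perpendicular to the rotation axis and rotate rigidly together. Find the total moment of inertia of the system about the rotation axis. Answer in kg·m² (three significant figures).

Thin rod: I_cm = (1/12)ML² = (1/12)(4.8)(1)² = 0.4 kg·m²; axis through the centre, so I = 0.4 kg·m².
Point mass: I_cm = 0; centre at d = 0.5 m, so the parallel axis theorem gives I = 0 + (1.5)(0.5)² = 0.375 kg·m².
Total I = 0.4 + 0.375 = 0.775 kg·m².

0.775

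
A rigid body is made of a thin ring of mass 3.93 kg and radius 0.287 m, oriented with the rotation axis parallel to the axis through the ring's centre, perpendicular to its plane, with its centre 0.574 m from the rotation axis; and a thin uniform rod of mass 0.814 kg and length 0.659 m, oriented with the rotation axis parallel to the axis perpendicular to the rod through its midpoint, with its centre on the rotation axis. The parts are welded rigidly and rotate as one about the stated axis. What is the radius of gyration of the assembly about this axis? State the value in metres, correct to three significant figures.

Thin ring: I_cm = MR² = (3.93)(0.287)² = 0.32371 kg m²; centre at d = 0.574 m, so I = I_cm + Md² gives I = 0.32371 + (3.93)(0.574)² = 1.6186 kg m².
Thin rod: I_cm = (1/12)ML² = (1/12)(0.814)(0.659)² = 0.029459 kg m²; axis through the centre, so I = 0.029459 kg m².
Total I = 1.648 kg m²; total mass M = 4.744 kg.
k = √(I/M) = √(1.648/4.744) = 0.5894 m.

0.589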